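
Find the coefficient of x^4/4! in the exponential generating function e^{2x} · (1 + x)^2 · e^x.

405

The EGF product rule gives c_4 = Σ_{k_1+k_2+k_3=4} C(4; k_1,k_2,k_3) · ∏ g_i(k_i), where e^{2x} gives (2)^k; (1+x)^2 gives the falling factorial (2)_k; e^x gives (1)^k.
g_1(k) for k = 0…4: 1, 2, 4, 8, 16.
g_2(k) for k = 0…4: 1, 2, 2, 0, 0.
g_3(k) for k = 0…4: 1, 1, 1, 1, 1.
First combine the last two factors: h(k) = Σ_j C(k,j)·g_2(j)·g_3(k−j) for k = 0…4: 1, 3, 7, 13, 21.
c_4 = Σ_k C(4,k)·g_1(k)·h(4−k) = 1·1·21 + 4·2·13 + 6·4·7 + 4·8·3 + 1·16·1 = 21 + 104 + 168 + 96 + 16 = 405.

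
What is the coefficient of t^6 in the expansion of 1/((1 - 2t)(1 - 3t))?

Partial fractions give a closed form: a_n = (-2)·2^n + (3)·3^n.
At n = 6: a_6 = 2059.

2059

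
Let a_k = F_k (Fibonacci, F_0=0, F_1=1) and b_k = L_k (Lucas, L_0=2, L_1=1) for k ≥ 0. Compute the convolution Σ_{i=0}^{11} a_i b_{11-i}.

1068

The convolution is the t^11 coefficient of A(t)B(t).
Σ = 0·199 + 1·123 + 1·76 + 2·47 + 3·29 + 5·18 + 8·11 + 13·7 + 21·4 + 34·3 + 55·1 + 89·2 = 1068.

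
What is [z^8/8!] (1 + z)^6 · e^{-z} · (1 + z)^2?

6209

The EGF product rule gives c_8 = Σ_{k_1+k_2+k_3=8} C(8; k_1,k_2,k_3) · ∏ g_i(k_i), where (1+z)^6 gives the falling factorial (6)_k; e^{-z} gives (-1)^k; (1+z)^2 gives the falling factorial (2)_k.
g_1(k) for k = 0…8: 1, 6, 30, 120, 360, 720, 720, 0, 0.
g_2(k) for k = 0…8: 1, -1, 1, -1, 1, -1, 1, -1, 1.
g_3(k) for k = 0…8: 1, 2, 2, 0, 0, 0, 0, 0, 0.
First combine the last two factors: h(k) = Σ_j C(k,j)·g_2(j)·g_3(k−j) for k = 0…8: 1, 1, -1, -1, 5, -11, 19, -29, 41.
c_8 = Σ_k C(8,k)·g_1(k)·h(8−k) = 1·1·41 + 8·6·(-29) + 28·30·19 + 56·120·(-11) + 70·360·5 + 56·720·(-1) + 28·720·(-1) = 41 − 1392 + 15960 − 73920 + 126000 − 40320 − 20160 = 6209.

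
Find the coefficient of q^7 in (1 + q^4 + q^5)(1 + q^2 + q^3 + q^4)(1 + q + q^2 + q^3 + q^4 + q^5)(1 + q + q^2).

(1 + q^4 + q^5) has coefficients 1,0,0,0,1,1 for degrees 0…5.
(1 + q^2 + q^3 + q^4) has coefficients 1,0,1,1,1,0,0,0 for degrees 0…7.
Multiplying by (1 + q + q^2 + q^3 + q^4 + q^5) gives running coefficients 1,1,2,3,4,4,3,3 for degrees 0…7.
Finally multiplying by (1 + q + q^2), the product of all factors after the first has coefficients 1,2,4,6,9,11,11,10 for degrees 0…7.
[q^7] = 1·10 + 1·6 + 1·4 = 20.

20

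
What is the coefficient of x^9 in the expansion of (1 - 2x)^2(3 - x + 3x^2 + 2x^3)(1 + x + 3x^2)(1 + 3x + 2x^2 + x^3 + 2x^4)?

(1 - 2x)^2 has coefficients 1,-4,4 for degrees 0…2.
(3 - x + 3x^2 + 2x^3) has coefficients 3,-1,3,2,0,0,0,0,0,0 for degrees 0…9.
Multiplying by (1 + x + 3x^2) gives running coefficients 3,2,11,2,11,6,0,0,0,0 for degrees 0…9.
Finally multiplying by (1 + 3x + 2x^2 + x^3 + 2x^4), the product of all factors after the first has coefficients 3,11,23,42,47,58,64,27,28,12 for degrees 0…9.
[x^9] = 1·12 − 4·28 + 4·27 = 8.

8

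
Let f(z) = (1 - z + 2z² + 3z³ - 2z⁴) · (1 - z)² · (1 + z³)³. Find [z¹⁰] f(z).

(1 - z + 2z² + 3z³ - 2z⁴) has coefficients 1,-1,2,3,-2 for degrees 0…4.
(1 - z)² has coefficients 1,-2,1,0,0,0,0,0,0,0,0 for degrees 0…10.
Finally multiplying by (1 + z³)³, the product of all factors after the first has coefficients 1,-2,1,3,-6,3,3,-6,3,1,-2 for degrees 0…10.
[z¹⁰] = 1·(-2) − 1·1 + 2·3 + 3·(-6) − 2·3 = -21.

-21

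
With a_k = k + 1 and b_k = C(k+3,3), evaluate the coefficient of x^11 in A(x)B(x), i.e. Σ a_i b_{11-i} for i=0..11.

This is [x^11] in the product of the two ordinary generating functions.
Σ = 1·364 + 2·286 + 3·220 + 4·165 + 5·120 + 6·84 + 7·56 + 8·35 + 9·20 + 10·10 + 11·4 + 12·1 = 4368.

4368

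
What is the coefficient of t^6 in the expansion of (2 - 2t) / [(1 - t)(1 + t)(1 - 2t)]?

Partial fractions give a closed form: a_n = (2/3)·(-1)^n + (4/3)·2^n.
At n = 6: a_6 = 86.

86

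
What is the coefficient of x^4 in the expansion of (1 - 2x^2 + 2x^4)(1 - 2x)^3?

-22

(1 - 2x^2 + 2x^4) has coefficients 1,0,-2,0,2 for degrees 0…4.
(1 - 2x)^3 has coefficients 1,-6,12,-8,0 for degrees 0…4.
[x^4] = 1·0 − 2·12 + 2·1 = -22.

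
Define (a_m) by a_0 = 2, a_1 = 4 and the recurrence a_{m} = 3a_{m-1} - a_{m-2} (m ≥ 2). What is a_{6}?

The ordinary generating function has denominator 1 - 3y + y^2.
Iterating the recurrence: a_0,…,a_{6} = 2, 4, 10, 26, 68, 178, 466.

466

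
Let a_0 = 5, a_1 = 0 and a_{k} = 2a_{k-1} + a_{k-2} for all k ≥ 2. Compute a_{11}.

11890

The ordinary generating function has denominator 1 - 2x - x^2.
Iterating the recurrence: a_0,…,a_{11} = 5, 0, 5, 10, 25, 60, 145, 350, 845, 2040, 4925, 11890.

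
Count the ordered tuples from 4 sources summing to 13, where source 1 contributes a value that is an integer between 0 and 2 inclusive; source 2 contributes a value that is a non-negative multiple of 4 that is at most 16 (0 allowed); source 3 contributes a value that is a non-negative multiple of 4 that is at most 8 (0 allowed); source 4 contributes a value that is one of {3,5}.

6

The generating function for the choices is (1 + z + z²)·(1 + z⁴ + z⁸ + z¹² + z¹⁶)·(1 + z⁴ + z⁸)·(z³ + z⁵); the count is [z¹³].
(1 + z + z²) has coefficients 1,1,1 for degrees 0…2.
(1 + z⁴ + z⁸ + z¹² + z¹⁶) has coefficients 1,0,0,0,1,0,0,0,1,0,0,0,1,0 for degrees 0…13.
Multiplying by (1 + z⁴ + z⁸) gives running coefficients 1,0,0,0,2,0,0,0,3,0,0,0,3,0 for degrees 0…13.
Finally multiplying by (z³ + z⁵), the product of all factors after the first has coefficients 0,0,0,1,0,1,0,2,0,2,0,3,0,3 for degrees 0…13.
[z¹³] = 1·3 + 1·0 + 1·3 = 6.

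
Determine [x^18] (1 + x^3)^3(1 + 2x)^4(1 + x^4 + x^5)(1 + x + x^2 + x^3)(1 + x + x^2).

1011

(1 + x^3)^3 has coefficients 1,0,0,3,0,0,3,0,0,1 for degrees 0…9.
(1 + 2x)^4 has coefficients 1,8,24,32,16,0,0,0,0,0,0,0,0,0,0,0,0,0,0 for degrees 0…18.
Multiplying by (1 + x^4 + x^5) gives running coefficients 1,8,24,32,17,9,32,56,48,16,0,0,0,0,0,0,0,0,0 for degrees 0…18.
Multiplying by (1 + x + x^2 + x^3) gives running coefficients 1,9,33,65,81,82,90,114,145,152,120,64,16,0,0,0,0,0,0 for degrees 0…18.
Finally multiplying by (1 + x + x^2), the product of all factors after the first has coefficients 1,10,43,107,179,228,253,286,349,411,417,336,200,80,16,0,0,0,0 for degrees 0…18.
[x^18] = 1·0 + 3·0 + 3·200 + 1·411 = 1011.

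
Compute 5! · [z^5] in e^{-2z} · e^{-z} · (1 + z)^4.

-63

The EGF product rule gives c_5 = Σ_{k_1+k_2+k_3=5} C(5; k_1,k_2,k_3) · ∏ g_i(k_i), where e^{-2z} gives (-2)^k; e^{-z} gives (-1)^k; (1+z)^4 gives the falling factorial (4)_k.
g_1(k) for k = 0…5: 1, -2, 4, -8, 16, -32.
g_2(k) for k = 0…5: 1, -1, 1, -1, 1, -1.
g_3(k) for k = 0…5: 1, 4, 12, 24, 24, 0.
First combine the last two factors: h(k) = Σ_j C(k,j)·g_2(j)·g_3(k−j) for k = 0…5: 1, 3, 5, -1, -15, 19.
c_5 = Σ_k C(5,k)·g_1(k)·h(5−k) = 1·1·19 + 5·(-2)·(-15) + 10·4·(-1) + 10·(-8)·5 + 5·16·3 + 1·(-32)·1 = 19 + 150 − 40 − 400 + 240 − 32 = -63.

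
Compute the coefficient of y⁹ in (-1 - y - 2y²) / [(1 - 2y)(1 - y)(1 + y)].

Partial fractions give a closed form: a_n = (-8/3)·2^n + (2)·1^n + (-1/3)·(-1)^n.
At n = 9: a_9 = -1363.

-1363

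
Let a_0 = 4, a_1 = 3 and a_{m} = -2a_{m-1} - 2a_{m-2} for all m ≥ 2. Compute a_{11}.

352

The ordinary generating function has denominator 1 + 2z + 2z^2.
Iterating the recurrence: a_0,…,a_{11} = 4, 3, -14, 22, -16, -12, 56, -88, 64, 48, -224, 352.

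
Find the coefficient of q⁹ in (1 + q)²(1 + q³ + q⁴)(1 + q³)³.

7

(1 + q)² has coefficients 1,2,1 for degrees 0…2.
(1 + q³ + q⁴) has coefficients 1,0,0,1,1,0,0,0,0,0 for degrees 0…9.
Finally multiplying by (1 + q³)³, the product of all factors after the first has coefficients 1,0,0,4,1,0,6,3,0,4 for degrees 0…9.
[q⁹] = 1·4 + 2·0 + 1·3 = 7.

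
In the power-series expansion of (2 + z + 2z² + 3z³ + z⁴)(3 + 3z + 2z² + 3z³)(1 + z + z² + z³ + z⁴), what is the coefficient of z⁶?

81

(2 + z + 2z² + 3z³ + z⁴) has coefficients 2,1,2,3,1 for degrees 0…4.
(3 + 3z + 2z² + 3z³) has coefficients 3,3,2,3,0,0,0 for degrees 0…6.
Finally multiplying by (1 + z + z² + z³ + z⁴), the product of all factors after the first has coefficients 3,6,8,11,11,8,5 for degrees 0…6.
[z⁶] = 2·5 + 1·8 + 2·11 + 3·11 + 1·8 = 81.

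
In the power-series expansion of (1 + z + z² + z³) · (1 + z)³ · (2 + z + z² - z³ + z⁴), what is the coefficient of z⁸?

4

(1 + z + z² + z³) has coefficients 1,1,1,1 for degrees 0…3.
(1 + z)³ has coefficients 1,3,3,1,0,0,0,0,0 for degrees 0…8.
Finally multiplying by (2 + z + z² - z³ + z⁴), the product of all factors after the first has coefficients 2,7,10,7,2,1,2,1,0 for degrees 0…8.
[z⁸] = 1·0 + 1·1 + 1·2 + 1·1 = 4.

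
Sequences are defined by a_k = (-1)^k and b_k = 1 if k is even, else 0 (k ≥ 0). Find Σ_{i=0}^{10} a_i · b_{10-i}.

6

Write out a_i and b_{10-i} for i = 0,…,10 and sum the products.
Σ = 1·1 − 1·0 + 1·1 − 1·0 + 1·1 − 1·0 + 1·1 − 1·0 + 1·1 − 1·0 + 1·1 = 6.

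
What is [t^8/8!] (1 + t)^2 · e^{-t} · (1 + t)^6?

6209

The EGF product rule gives c_8 = Σ_{k_1+k_2+k_3=8} C(8; k_1,k_2,k_3) · ∏ g_i(k_i), where (1+t)^2 gives the falling factorial (2)_k; e^{-t} gives (-1)^k; (1+t)^6 gives the falling factorial (6)_k.
g_1(k) for k = 0…8: 1, 2, 2, 0, 0, 0, 0, 0, 0.
g_2(k) for k = 0…8: 1, -1, 1, -1, 1, -1, 1, -1, 1.
g_3(k) for k = 0…8: 1, 6, 30, 120, 360, 720, 720, 0, 0.
First combine the last two factors: h(k) = Σ_j C(k,j)·g_2(j)·g_3(k−j) for k = 0…8: 1, 5, 19, 47, 37, -151, -185, 1091, -887.
c_8 = Σ_k C(8,k)·g_1(k)·h(8−k) = 1·1·(-887) + 8·2·1091 + 28·2·(-185) = −887 + 17456 − 10360 = 6209.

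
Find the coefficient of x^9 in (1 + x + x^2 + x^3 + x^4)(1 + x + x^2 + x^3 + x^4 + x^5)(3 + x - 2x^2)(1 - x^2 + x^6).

7

(1 + x + x^2 + x^3 + x^4) has coefficients 1,1,1,1,1 for degrees 0…4.
(1 + x + x^2 + x^3 + x^4 + x^5) has coefficients 1,1,1,1,1,1,0,0,0,0 for degrees 0…9.
Multiplying by (3 + x - 2x^2) gives running coefficients 3,4,2,2,2,2,-1,-2,0,0 for degrees 0…9.
Finally multiplying by (1 - x^2 + x^6), the product of all factors after the first has coefficients 3,4,-1,-2,0,0,0,0,3,4 for degrees 0…9.
[x^9] = 1·4 + 1·3 + 1·0 + 1·0 + 1·0 = 7.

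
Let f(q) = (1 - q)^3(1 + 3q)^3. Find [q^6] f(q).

-27

(1 - q)^3 has coefficients 1,-3,3,-1 for degrees 0…3.
(1 + 3q)^3 has coefficients 1,9,27,27,0,0,0 for degrees 0…6.
[q^6] = 1·0 − 3·0 + 3·0 − 1·27 = -27.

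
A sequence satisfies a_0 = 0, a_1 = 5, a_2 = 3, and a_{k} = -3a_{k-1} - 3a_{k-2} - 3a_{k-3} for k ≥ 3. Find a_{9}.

-2187

The ordinary generating function has denominator 1 + 3x + 3x^2 + 3x^3.
Iterating the recurrence: a_0,…,a_{9} = 0, 5, 3, -24, 48, -81, 171, -414, 972, -2187.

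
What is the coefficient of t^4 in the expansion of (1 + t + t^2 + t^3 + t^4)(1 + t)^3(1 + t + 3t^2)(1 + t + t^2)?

(1 + t + t^2 + t^3 + t^4) has coefficients 1,1,1,1,1 for degrees 0…4.
(1 + t)^3 has coefficients 1,3,3,1,0 for degrees 0…4.
Multiplying by (1 + t + 3t^2) gives running coefficients 1,4,9,13,10 for degrees 0…4.
Finally multiplying by (1 + t + t^2), the product of all factors after the first has coefficients 1,5,14,26,32 for degrees 0…4.
[t^4] = 1·32 + 1·26 + 1·14 + 1·5 + 1·1 = 78.

78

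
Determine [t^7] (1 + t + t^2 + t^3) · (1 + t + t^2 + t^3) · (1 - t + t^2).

1

(1 + t + t^2 + t^3) has coefficients 1,1,1,1 for degrees 0…3.
(1 + t + t^2 + t^3) has coefficients 1,1,1,1,0,0,0,0 for degrees 0…7.
Finally multiplying by (1 - t + t^2), the product of all factors after the first has coefficients 1,0,1,1,0,1,0,0 for degrees 0…7.
[t^7] = 1·0 + 1·0 + 1·1 + 1·0 = 1.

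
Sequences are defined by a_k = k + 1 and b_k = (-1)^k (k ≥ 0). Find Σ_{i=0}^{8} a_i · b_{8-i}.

This is [x^8] in the product of the two ordinary generating functions.
Σ = 1·1 + 2·(-1) + 3·1 + 4·(-1) + 5·1 + 6·(-1) + 7·1 + 8·(-1) + 9·1 = 5.

5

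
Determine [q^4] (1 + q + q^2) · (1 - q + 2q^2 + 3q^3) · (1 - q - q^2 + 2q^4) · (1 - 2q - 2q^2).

(1 + q + q^2) has coefficients 1,1,1 for degrees 0…2.
(1 - q + 2q^2 + 3q^3) has coefficients 1,-1,2,3,0 for degrees 0…4.
Multiplying by (1 - q - q^2 + 2q^4) gives running coefficients 1,-2,2,2,-3 for degrees 0…4.
Finally multiplying by (1 - 2q - 2q^2), the product of all factors after the first has coefficients 1,-4,4,2,-11 for degrees 0…4.
[q^4] = 1·(-11) + 1·2 + 1·4 = -5.

-5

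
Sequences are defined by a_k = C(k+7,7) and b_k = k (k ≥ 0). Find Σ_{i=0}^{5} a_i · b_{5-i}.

This is [x^5] in the product of the two ordinary generating functions.
Σ = 1·5 + 8·4 + 36·3 + 120·2 + 330·1 + 792·0 = 715.

715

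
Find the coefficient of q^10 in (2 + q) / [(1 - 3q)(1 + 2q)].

The denominator gives the recurrence a_n = a_(n−1) + 6a_(n−2) for n ≥ 3; the numerator fixes a_0 = 2, a_1 = 3, a_2 = 15.
Iterating: 2, 3, 15, 33, 123, 321, 1059, 2985, 9339, 27249, 83283, so a_10 = 83283.

83283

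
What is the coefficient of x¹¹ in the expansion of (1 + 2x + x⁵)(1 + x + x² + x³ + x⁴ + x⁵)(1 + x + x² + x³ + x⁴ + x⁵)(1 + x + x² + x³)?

46

(1 + 2x + x⁵) has coefficients 1,2,0,0,0,1 for degrees 0…5.
(1 + x + x² + x³ + x⁴ + x⁵) has coefficients 1,1,1,1,1,1,0,0,0,0,0,0 for degrees 0…11.
Multiplying by (1 + x + x² + x³ + x⁴ + x⁵) gives running coefficients 1,2,3,4,5,6,5,4,3,2,1,0 for degrees 0…11.
Finally multiplying by (1 + x + x² + x³), the product of all factors after the first has coefficients 1,3,6,10,14,18,20,20,18,14,10,6 for degrees 0…11.
[x¹¹] = 1·6 + 2·10 + 1·20 = 46.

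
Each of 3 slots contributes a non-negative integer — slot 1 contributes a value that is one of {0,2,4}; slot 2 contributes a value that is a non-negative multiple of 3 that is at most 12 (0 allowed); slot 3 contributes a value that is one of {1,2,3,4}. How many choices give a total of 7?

The generating function for the choices is (1 + q² + q⁴)·(1 + q³ + q⁶ + q⁹ + q¹²)·(q + q² + q³ + q⁴); the count is [q⁷].
(1 + q² + q⁴) has coefficients 1,0,1,0,1 for degrees 0…4.
(1 + q³ + q⁶ + q⁹ + q¹²) has coefficients 1,0,0,1,0,0,1,0 for degrees 0…7.
Finally multiplying by (q + q² + q³ + q⁴), the product of all factors after the first has coefficients 0,1,1,1,2,1,1,2 for degrees 0…7.
[q⁷] = 1·2 + 1·1 + 1·1 = 4.

4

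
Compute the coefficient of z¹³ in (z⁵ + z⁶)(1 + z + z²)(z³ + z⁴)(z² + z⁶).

(z⁵ + z⁶) has coefficients 0,0,0,0,0,1,1 for degrees 0…6.
(1 + z + z²) has coefficients 1,1,1,0,0,0,0,0,0,0,0,0,0,0 for degrees 0…13.
Multiplying by (z³ + z⁴) gives running coefficients 0,0,0,1,2,2,1,0,0,0,0,0,0,0 for degrees 0…13.
Finally multiplying by (z² + z⁶), the product of all factors after the first has coefficients 0,0,0,0,0,1,2,2,1,1,2,2,1,0 for degrees 0…13.
[z¹³] = 1·1 + 1·2 = 3.

3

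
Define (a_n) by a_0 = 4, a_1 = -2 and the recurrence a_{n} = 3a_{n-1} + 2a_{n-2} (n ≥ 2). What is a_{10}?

19610

The ordinary generating function has denominator 1 - 3q - 2q^2.
Iterating the recurrence: a_0,…,a_{10} = 4, -2, 2, 2, 10, 34, 122, 434, 1546, 5506, 19610.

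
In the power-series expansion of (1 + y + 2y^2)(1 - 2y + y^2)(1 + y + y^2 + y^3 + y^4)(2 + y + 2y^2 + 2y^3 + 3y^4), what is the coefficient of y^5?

-4

(1 + y + 2y^2) has coefficients 1,1,2 for degrees 0…2.
(1 - 2y + y^2) has coefficients 1,-2,1,0,0,0 for degrees 0…5.
Multiplying by (1 + y + y^2 + y^3 + y^4) gives running coefficients 1,-1,0,0,0,-1 for degrees 0…5.
Finally multiplying by (2 + y + 2y^2 + 2y^3 + 3y^4), the product of all factors after the first has coefficients 2,-1,1,0,1,-5 for degrees 0…5.
[y^5] = 1·(-5) + 1·1 + 2·0 = -4.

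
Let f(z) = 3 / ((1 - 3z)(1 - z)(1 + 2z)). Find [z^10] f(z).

Partial fractions give a closed form: a_n = (27/10)·3^n + (-1/2)·1^n + (4/5)·(-2)^n.
At n = 10: a_10 = 160251.

160251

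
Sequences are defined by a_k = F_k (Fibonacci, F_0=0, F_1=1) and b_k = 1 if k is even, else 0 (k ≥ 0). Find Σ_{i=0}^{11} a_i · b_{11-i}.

This is [x^11] in the product of the two ordinary generating functions.
Σ = 0·0 + 1·1 + 1·0 + 2·1 + 3·0 + 5·1 + 8·0 + 13·1 + 21·0 + 34·1 + 55·0 + 89·1 = 144.

144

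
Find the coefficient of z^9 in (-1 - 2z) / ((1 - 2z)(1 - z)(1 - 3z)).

-143528

The denominator gives the recurrence a_n = 6a_(n−1) − 11a_(n−2) + 6a_(n−3) for n ≥ 3; the numerator fixes a_0 = -1, a_1 = -8, a_2 = -37.
Iterating: -1, -8, -37, -140, -481, -1568, -4957, -15380, -47161, -143528, so a_9 = -143528.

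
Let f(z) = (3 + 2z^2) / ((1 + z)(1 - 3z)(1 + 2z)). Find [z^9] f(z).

Partial fractions give a closed form: a_n = (-5/4)·(-1)^n + (29/20)·3^n + (14/5)·(-2)^n.
At n = 9: a_9 = 27108.

27108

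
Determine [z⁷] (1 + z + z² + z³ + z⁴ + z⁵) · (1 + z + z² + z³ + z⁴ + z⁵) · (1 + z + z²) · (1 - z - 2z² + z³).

(1 + z + z² + z³ + z⁴ + z⁵) has coefficients 1,1,1,1,1,1 for degrees 0…5.
(1 + z + z² + z³ + z⁴ + z⁵) has coefficients 1,1,1,1,1,1,0,0 for degrees 0…7.
Multiplying by (1 + z + z²) gives running coefficients 1,2,3,3,3,3,2,1 for degrees 0…7.
Finally multiplying by (1 - z - 2z² + z³), the product of all factors after the first has coefficients 1,1,-1,-3,-4,-3,-4,-4 for degrees 0…7.
[z⁷] = 1·(-4) + 1·(-4) + 1·(-3) + 1·(-4) + 1·(-3) + 1·(-1) = -19.

-19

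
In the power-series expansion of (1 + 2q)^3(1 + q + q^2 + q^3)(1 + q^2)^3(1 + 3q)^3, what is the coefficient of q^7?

7060

(1 + 2q)^3 has coefficients 1,6,12,8 for degrees 0…3.
(1 + q + q^2 + q^3) has coefficients 1,1,1,1,0,0,0,0 for degrees 0…7.
Multiplying by (1 + q^2)^3 gives running coefficients 1,1,4,4,6,6,4,4 for degrees 0…7.
Finally multiplying by (1 + 3q)^3, the product of all factors after the first has coefficients 1,10,40,94,177,276,328,364 for degrees 0…7.
[q^7] = 1·364 + 6·328 + 12·276 + 8·177 = 7060.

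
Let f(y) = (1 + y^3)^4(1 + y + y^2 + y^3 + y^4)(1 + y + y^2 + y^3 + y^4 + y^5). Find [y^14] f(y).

35

(1 + y^3)^4 has coefficients 1,0,0,4,0,0,6,0,0,4,0,0,1 for degrees 0…12.
(1 + y + y^2 + y^3 + y^4) has coefficients 1,1,1,1,1,0,0,0,0,0,0,0,0,0,0 for degrees 0…14.
Finally multiplying by (1 + y + y^2 + y^3 + y^4 + y^5), the product of all factors after the first has coefficients 1,2,3,4,5,5,4,3,2,1,0,0,0,0,0 for degrees 0…14.
[y^14] = 1·0 + 4·0 + 6·2 + 4·5 + 1·3 = 35.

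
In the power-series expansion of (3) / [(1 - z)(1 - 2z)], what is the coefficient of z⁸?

1533

Partial fractions give a closed form: a_n = (-3)·1^n + (6)·2^n.
At n = 8: a_8 = 1533.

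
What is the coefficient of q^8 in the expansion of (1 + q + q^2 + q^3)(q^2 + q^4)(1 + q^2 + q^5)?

(1 + q + q^2 + q^3) has coefficients 1,1,1,1 for degrees 0…3.
(q^2 + q^4) has coefficients 0,0,1,0,1,0,0,0,0 for degrees 0…8.
Finally multiplying by (1 + q^2 + q^5), the product of all factors after the first has coefficients 0,0,1,0,2,0,1,1,0 for degrees 0…8.
[q^8] = 1·0 + 1·1 + 1·1 + 1·0 = 2.

2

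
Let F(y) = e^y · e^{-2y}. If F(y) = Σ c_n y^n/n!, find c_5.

-1

The EGF product rule gives c_5 = Σ_{k_1+k_2=5} C(5; k_1,k_2) · ∏ g_i(k_i), where e^y gives (1)^k; e^{-2y} gives (-2)^k.
g_1(k) for k = 0…5: 1, 1, 1, 1, 1, 1.
g_2(k) for k = 0…5: 1, -2, 4, -8, 16, -32.
c_5 = Σ_k C(5,k)·g_1(k)·g_2(5−k) = 1·1·(-32) + 5·1·16 + 10·1·(-8) + 10·1·4 + 5·1·(-2) + 1·1·1 = −32 + 80 − 80 + 40 − 10 + 1 = -1.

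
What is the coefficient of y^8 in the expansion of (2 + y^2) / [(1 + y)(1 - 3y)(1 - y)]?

Partial fractions give a closed form: a_n = (3/8)·(-1)^n + (19/8)·3^n + (-3/4)·1^n.
At n = 8: a_8 = 15582.

15582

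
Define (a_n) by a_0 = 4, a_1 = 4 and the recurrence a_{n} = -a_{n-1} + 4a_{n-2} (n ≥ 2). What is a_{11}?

The ordinary generating function has denominator 1 + q - 4q^2.
Iterating the recurrence: a_0,…,a_{11} = 4, 4, 12, 4, 44, -28, 204, -316, 1132, -2396, 6924, -16508.

-16508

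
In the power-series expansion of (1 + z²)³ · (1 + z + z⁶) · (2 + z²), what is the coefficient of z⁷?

5

(1 + z²)³ has coefficients 1,0,3,0,3,0,1 for degrees 0…6.
(1 + z + z⁶) has coefficients 1,1,0,0,0,0,1,0 for degrees 0…7.
Finally multiplying by (2 + z²), the product of all factors after the first has coefficients 2,2,1,1,0,0,2,0 for degrees 0…7.
[z⁷] = 1·0 + 3·0 + 3·1 + 1·2 = 5.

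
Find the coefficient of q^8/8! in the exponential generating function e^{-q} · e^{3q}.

256

The EGF product rule gives c_8 = Σ_{k_1+k_2=8} C(8; k_1,k_2) · ∏ g_i(k_i), where e^{-q} gives (-1)^k; e^{3q} gives (3)^k.
g_1(k) for k = 0…8: 1, -1, 1, -1, 1, -1, 1, -1, 1.
g_2(k) for k = 0…8: 1, 3, 9, 27, 81, 243, 729, 2187, 6561.
c_8 = Σ_k C(8,k)·g_1(k)·g_2(8−k) = 1·1·6561 + 8·(-1)·2187 + 28·1·729 + 56·(-1)·243 + 70·1·81 + 56·(-1)·27 + 28·1·9 + 8·(-1)·3 + 1·1·1 = 6561 − 17496 + 20412 − 13608 + 5670 − 1512 + 252 − 24 + 1 = 256.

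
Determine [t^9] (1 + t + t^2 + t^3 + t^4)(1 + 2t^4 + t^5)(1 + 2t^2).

(1 + t + t^2 + t^3 + t^4) has coefficients 1,1,1,1,1 for degrees 0…4.
(1 + 2t^4 + t^5) has coefficients 1,0,0,0,2,1,0,0,0,0 for degrees 0…9.
Finally multiplying by (1 + 2t^2), the product of all factors after the first has coefficients 1,0,2,0,2,1,4,2,0,0 for degrees 0…9.
[t^9] = 1·0 + 1·0 + 1·2 + 1·4 + 1·1 = 7.

7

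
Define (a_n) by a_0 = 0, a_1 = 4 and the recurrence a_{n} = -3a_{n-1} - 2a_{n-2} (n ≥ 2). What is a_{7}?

The ordinary generating function has denominator 1 + 3t + 2t^2.
Iterating the recurrence: a_0,…,a_{7} = 0, 4, -12, 28, -60, 124, -252, 508.

508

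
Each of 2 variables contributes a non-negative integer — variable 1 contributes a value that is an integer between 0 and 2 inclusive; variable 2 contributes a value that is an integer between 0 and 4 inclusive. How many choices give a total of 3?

The generating function for the choices is (1 + y + y²)·(1 + y + y² + y³ + y⁴); the count is [y³].
(1 + y + y²) has coefficients 1,1,1 for degrees 0…2.
(1 + y + y² + y³ + y⁴) has coefficients 1,1,1,1 for degrees 0…3.
[y³] = 1·1 + 1·1 + 1·1 = 3.

3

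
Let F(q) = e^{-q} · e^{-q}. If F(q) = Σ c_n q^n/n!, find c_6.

The EGF product rule gives c_6 = Σ_{k_1+k_2=6} C(6; k_1,k_2) · ∏ g_i(k_i), where e^{-q} gives (-1)^k; e^{-q} gives (-1)^k.
g_1(k) for k = 0…6: 1, -1, 1, -1, 1, -1, 1.
g_2(k) for k = 0…6: 1, -1, 1, -1, 1, -1, 1.
c_6 = Σ_k C(6,k)·g_1(k)·g_2(6−k) = 1·1·1 + 6·(-1)·(-1) + 15·1·1 + 20·(-1)·(-1) + 15·1·1 + 6·(-1)·(-1) + 1·1·1 = 1 + 6 + 15 + 20 + 15 + 6 + 1 = 64.

64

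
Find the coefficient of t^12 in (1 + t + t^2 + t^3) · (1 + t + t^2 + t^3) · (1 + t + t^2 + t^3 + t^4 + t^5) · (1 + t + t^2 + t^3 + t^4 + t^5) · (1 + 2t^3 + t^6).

(1 + t + t^2 + t^3) has coefficients 1,1,1,1 for degrees 0…3.
(1 + t + t^2 + t^3) has coefficients 1,1,1,1,0,0,0,0,0,0,0,0,0 for degrees 0…12.
Multiplying by (1 + t + t^2 + t^3 + t^4 + t^5) gives running coefficients 1,2,3,4,4,4,3,2,1,0,0,0,0 for degrees 0…12.
Multiplying by (1 + t + t^2 + t^3 + t^4 + t^5) gives running coefficients 1,3,6,10,14,18,20,20,18,14,10,6,3 for degrees 0…12.
Finally multiplying by (1 + 2t^3 + t^6), the product of all factors after the first has coefficients 1,3,6,12,20,30,41,51,60,64,64,60,51 for degrees 0…12.
[t^12] = 1·51 + 1·60 + 1·64 + 1·64 = 239.

239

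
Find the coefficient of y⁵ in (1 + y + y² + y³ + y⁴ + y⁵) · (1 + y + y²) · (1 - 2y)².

(1 + y + y² + y³ + y⁴ + y⁵) has coefficients 1,1,1,1,1,1 for degrees 0…5.
(1 + y + y²) has coefficients 1,1,1,0,0,0 for degrees 0…5.
Finally multiplying by (1 - 2y)², the product of all factors after the first has coefficients 1,-3,1,0,4,0 for degrees 0…5.
[y⁵] = 1·0 + 1·4 + 1·0 + 1·1 + 1·(-3) + 1·1 = 3.

3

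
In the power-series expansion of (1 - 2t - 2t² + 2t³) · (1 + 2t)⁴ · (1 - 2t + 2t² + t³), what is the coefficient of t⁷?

(1 - 2t - 2t² + 2t³) has coefficients 1,-2,-2,2 for degrees 0…3.
(1 + 2t)⁴ has coefficients 1,8,24,32,16,0,0,0 for degrees 0…7.
Finally multiplying by (1 - 2t + 2t² + t³), the product of all factors after the first has coefficients 1,6,10,1,8,56,64,16 for degrees 0…7.
[t⁷] = 1·16 − 2·64 − 2·56 + 2·8 = -208.

-208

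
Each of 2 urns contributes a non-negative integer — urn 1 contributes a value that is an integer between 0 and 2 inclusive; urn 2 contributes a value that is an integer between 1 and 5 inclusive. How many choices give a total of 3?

The generating function for the choices is (1 + x + x²)·(x + x² + x³ + x⁴ + x⁵); the count is [x³].
(1 + x + x²) has coefficients 1,1,1 for degrees 0…2.
(x + x² + x³ + x⁴ + x⁵) has coefficients 0,1,1,1 for degrees 0…3.
[x³] = 1·1 + 1·1 + 1·1 = 3.

3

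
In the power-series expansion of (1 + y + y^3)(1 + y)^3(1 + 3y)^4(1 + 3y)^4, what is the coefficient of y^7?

215970

(1 + y + y^3) has coefficients 1,1,0,1 for degrees 0…3.
(1 + y)^3 has coefficients 1,3,3,1,0,0,0,0 for degrees 0…7.
Multiplying by (1 + 3y)^4 gives running coefficients 1,15,93,307,579,621,351,81 for degrees 0…7.
Finally multiplying by (1 + 3y)^4, the product of all factors after the first has coefficients 1,27,327,2341,10986,35406,79758,125226 for degrees 0…7.
[y^7] = 1·125226 + 1·79758 + 1·10986 = 215970.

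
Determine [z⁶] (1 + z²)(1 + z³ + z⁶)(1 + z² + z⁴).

(1 + z²) has coefficients 1,0,1 for degrees 0…2.
(1 + z³ + z⁶) has coefficients 1,0,0,1,0,0,1 for degrees 0…6.
Finally multiplying by (1 + z² + z⁴), the product of all factors after the first has coefficients 1,0,1,1,1,1,1 for degrees 0…6.
[z⁶] = 1·1 + 1·1 = 2.

2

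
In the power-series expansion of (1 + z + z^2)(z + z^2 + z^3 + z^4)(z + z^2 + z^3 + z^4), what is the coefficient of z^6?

(1 + z + z^2) has coefficients 1,1,1 for degrees 0…2.
(z + z^2 + z^3 + z^4) has coefficients 0,1,1,1,1,0,0 for degrees 0…6.
Finally multiplying by (z + z^2 + z^3 + z^4), the product of all factors after the first has coefficients 0,0,1,2,3,4,3 for degrees 0…6.
[z^6] = 1·3 + 1·4 + 1·3 = 10.

10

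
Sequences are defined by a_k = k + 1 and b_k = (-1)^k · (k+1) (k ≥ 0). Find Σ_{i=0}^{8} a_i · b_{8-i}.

This is [x^8] in the product of the two ordinary generating functions.
Σ = 1·9 + 2·(-8) + 3·7 + 4·(-6) + 5·5 + 6·(-4) + 7·3 + 8·(-2) + 9·1 = 5.

5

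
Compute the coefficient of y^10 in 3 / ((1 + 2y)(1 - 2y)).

Partial fractions give a closed form: a_n = (3/2)·(-2)^n + (3/2)·2^n.
At n = 10: a_10 = 3072.

3072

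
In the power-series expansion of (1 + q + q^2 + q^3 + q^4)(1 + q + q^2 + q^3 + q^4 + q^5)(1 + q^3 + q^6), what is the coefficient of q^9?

(1 + q + q^2 + q^3 + q^4) has coefficients 1,1,1,1,1 for degrees 0…4.
(1 + q + q^2 + q^3 + q^4 + q^5) has coefficients 1,1,1,1,1,1,0,0,0,0 for degrees 0…9.
Finally multiplying by (1 + q^3 + q^6), the product of all factors after the first has coefficients 1,1,1,2,2,2,2,2,2,1 for degrees 0…9.
[q^9] = 1·1 + 1·2 + 1·2 + 1·2 + 1·2 = 9.

9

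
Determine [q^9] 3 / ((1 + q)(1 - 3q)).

Partial fractions give a closed form: a_n = (3/4)·(-1)^n + (9/4)·3^n.
At n = 9: a_9 = 44286.

44286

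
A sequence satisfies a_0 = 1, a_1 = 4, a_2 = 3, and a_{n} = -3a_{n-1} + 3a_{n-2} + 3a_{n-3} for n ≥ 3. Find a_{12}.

-79785

The ordinary generating function has denominator 1 + 3y - 3y^2 - 3y^3.
Iterating the recurrence: a_0,…,a_{12} = 1, 4, 3, 6, 3, 18, -27, 144, -459, 1728, -6129, 22194, -79785.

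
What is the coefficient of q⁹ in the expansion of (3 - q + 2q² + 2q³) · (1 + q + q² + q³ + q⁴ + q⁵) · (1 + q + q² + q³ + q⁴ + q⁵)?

21

(3 - q + 2q² + 2q³) has coefficients 3,-1,2,2 for degrees 0…3.
(1 + q + q² + q³ + q⁴ + q⁵) has coefficients 1,1,1,1,1,1,0,0,0,0 for degrees 0…9.
Finally multiplying by (1 + q + q² + q³ + q⁴ + q⁵), the product of all factors after the first has coefficients 1,2,3,4,5,6,5,4,3,2 for degrees 0…9.
[q⁹] = 3·2 − 1·3 + 2·4 + 2·5 = 21.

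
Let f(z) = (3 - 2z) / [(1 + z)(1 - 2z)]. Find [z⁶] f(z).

The denominator gives the recurrence a_n = a_(n−1) + 2a_(n−2) for n ≥ 3; the numerator fixes a_0 = 3, a_1 = 1, a_2 = 7.
Iterating: 3, 1, 7, 9, 23, 41, 87, so a_6 = 87.

87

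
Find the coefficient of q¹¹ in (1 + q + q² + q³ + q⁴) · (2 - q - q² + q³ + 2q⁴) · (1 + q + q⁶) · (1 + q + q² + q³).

12

(1 + q + q² + q³ + q⁴) has coefficients 1,1,1,1,1 for degrees 0…4.
(2 - q - q² + q³ + 2q⁴) has coefficients 2,-1,-1,1,2,0,0,0,0,0,0,0 for degrees 0…11.
Multiplying by (1 + q + q⁶) gives running coefficients 2,1,-2,0,3,2,2,-1,-1,1,2,0 for degrees 0…11.
Finally multiplying by (1 + q + q² + q³), the product of all factors after the first has coefficients 2,3,1,1,2,3,7,6,2,1,1,2 for degrees 0…11.
[q¹¹] = 1·2 + 1·1 + 1·1 + 1·2 + 1·6 = 12.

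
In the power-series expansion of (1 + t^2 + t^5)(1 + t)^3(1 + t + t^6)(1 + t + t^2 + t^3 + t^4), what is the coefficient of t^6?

33

(1 + t^2 + t^5) has coefficients 1,0,1,0,0,1 for degrees 0…5.
(1 + t)^3 has coefficients 1,3,3,1,0,0,0 for degrees 0…6.
Multiplying by (1 + t + t^6) gives running coefficients 1,4,6,4,1,0,1 for degrees 0…6.
Finally multiplying by (1 + t + t^2 + t^3 + t^4), the product of all factors after the first has coefficients 1,5,11,15,16,15,12 for degrees 0…6.
[t^6] = 1·12 + 1·16 + 1·5 = 33.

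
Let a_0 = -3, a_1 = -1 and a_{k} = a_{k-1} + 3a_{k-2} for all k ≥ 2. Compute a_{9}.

The ordinary generating function has denominator 1 - x - 3x^2.
Iterating the recurrence: a_0,…,a_{9} = -3, -1, -10, -13, -43, -82, -211, -457, -1090, -2461.

-2461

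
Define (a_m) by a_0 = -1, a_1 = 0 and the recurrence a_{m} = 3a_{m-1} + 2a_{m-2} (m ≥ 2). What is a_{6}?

The ordinary generating function has denominator 1 - 3x - 2x^2.
Iterating the recurrence: a_0,…,a_{6} = -1, 0, -2, -6, -22, -78, -278.

-278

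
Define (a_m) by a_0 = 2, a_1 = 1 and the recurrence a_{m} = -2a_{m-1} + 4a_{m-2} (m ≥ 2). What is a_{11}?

The ordinary generating function has denominator 1 + 2y - 4y^2.
Iterating the recurrence: a_0,…,a_{11} = 2, 1, 6, -8, 40, -112, 384, -1216, 3968, -12800, 41472, -134144.

-134144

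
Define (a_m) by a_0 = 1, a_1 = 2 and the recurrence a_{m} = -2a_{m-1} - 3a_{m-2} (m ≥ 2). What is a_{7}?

-4

The ordinary generating function has denominator 1 + 2q + 3q^2.
Iterating the recurrence: a_0,…,a_{7} = 1, 2, -7, 8, 5, -34, 53, -4.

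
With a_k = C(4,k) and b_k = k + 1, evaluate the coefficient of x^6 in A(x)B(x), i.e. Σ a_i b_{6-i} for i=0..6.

80

This is [x^6] in the product of the two ordinary generating functions.
Σ = 1·7 + 4·6 + 6·5 + 4·4 + 1·3 + 0·2 + 0·1 = 80.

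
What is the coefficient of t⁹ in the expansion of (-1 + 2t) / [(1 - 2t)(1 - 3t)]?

The denominator gives the recurrence a_n = 5a_(n−1) − 6a_(n−2) for n ≥ 2; the numerator fixes a_0 = -1, a_1 = -3.
Iterating: -1, -3, -9, -27, -81, -243, -729, -2187, -6561, -19683, so a_9 = -19683.

-19683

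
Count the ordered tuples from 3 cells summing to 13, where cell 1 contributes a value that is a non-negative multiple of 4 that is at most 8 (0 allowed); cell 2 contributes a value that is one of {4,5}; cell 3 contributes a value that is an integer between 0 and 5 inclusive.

The generating function for the choices is (1 + q^4 + q^8)·(q^4 + q^5)·(1 + q + q^2 + q^3 + q^4 + q^5); the count is [q^13].
(1 + q^4 + q^8) has coefficients 1,0,0,0,1,0,0,0,1 for degrees 0…8.
(q^4 + q^5) has coefficients 0,0,0,0,1,1,0,0,0,0,0,0,0,0 for degrees 0…13.
Finally multiplying by (1 + q + q^2 + q^3 + q^4 + q^5), the product of all factors after the first has coefficients 0,0,0,0,1,2,2,2,2,2,1,0,0,0 for degrees 0…13.
[q^13] = 1·0 + 1·2 + 1·2 = 4.

4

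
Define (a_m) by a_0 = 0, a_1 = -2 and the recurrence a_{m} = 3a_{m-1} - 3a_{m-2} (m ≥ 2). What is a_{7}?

The ordinary generating function has denominator 1 - 3x + 3x^2.
Iterating the recurrence: a_0,…,a_{7} = 0, -2, -6, -12, -18, -18, 0, 54.

54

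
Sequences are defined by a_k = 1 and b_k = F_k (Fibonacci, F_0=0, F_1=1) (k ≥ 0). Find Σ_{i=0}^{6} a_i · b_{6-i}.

20

Write out a_i and b_{6-i} for i = 0,…,6 and sum the products.
Σ = 1·8 + 1·5 + 1·3 + 1·2 + 1·1 + 1·1 + 1·0 = 20.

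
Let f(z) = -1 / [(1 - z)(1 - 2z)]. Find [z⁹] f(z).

-1023

Partial fractions give a closed form: a_n = (1)·1^n + (-2)·2^n.
At n = 9: a_9 = -1023.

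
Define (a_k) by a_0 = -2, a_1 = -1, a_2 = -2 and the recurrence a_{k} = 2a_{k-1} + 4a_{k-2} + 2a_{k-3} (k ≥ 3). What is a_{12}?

The ordinary generating function has denominator 1 - 2t - 4t^2 - 2t^3.
Iterating the recurrence: a_0,…,a_{12} = -2, -1, -2, -12, -34, -120, -400, -1348, -4536, -15264, -51368, -172864, -581728.

-581728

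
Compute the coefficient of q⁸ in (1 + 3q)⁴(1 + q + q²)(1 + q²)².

(1 + 3q)⁴ has coefficients 1,12,54,108,81 for degrees 0…4.
(1 + q + q²) has coefficients 1,1,1,0,0,0,0,0,0 for degrees 0…8.
Finally multiplying by (1 + q²)², the product of all factors after the first has coefficients 1,1,3,2,3,1,1,0,0 for degrees 0…8.
[q⁸] = 1·0 + 12·0 + 54·1 + 108·1 + 81·3 = 405.

405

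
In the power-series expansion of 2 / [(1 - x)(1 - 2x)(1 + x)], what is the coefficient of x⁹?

Partial fractions give a closed form: a_n = (-1)·1^n + (8/3)·2^n + (1/3)·(-1)^n.
At n = 9: a_9 = 1364.

1364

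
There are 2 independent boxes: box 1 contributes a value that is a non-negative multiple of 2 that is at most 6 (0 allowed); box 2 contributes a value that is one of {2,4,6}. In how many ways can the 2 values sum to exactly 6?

3

The generating function for the choices is (1 + q² + q⁴ + q⁶)·(q² + q⁴ + q⁶); the count is [q⁶].
(1 + q² + q⁴ + q⁶) has coefficients 1,0,1,0,1,0,1 for degrees 0…6.
(q² + q⁴ + q⁶) has coefficients 0,0,1,0,1,0,1 for degrees 0…6.
[q⁶] = 1·1 + 1·1 + 1·1 + 1·0 = 3.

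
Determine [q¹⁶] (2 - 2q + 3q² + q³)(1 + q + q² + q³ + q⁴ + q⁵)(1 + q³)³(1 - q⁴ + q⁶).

18

(2 - 2q + 3q² + q³) has coefficients 2,-2,3,1 for degrees 0…3.
(1 + q + q² + q³ + q⁴ + q⁵) has coefficients 1,1,1,1,1,1,0,0,0,0,0,0,0,0,0,0,0 for degrees 0…16.
Multiplying by (1 + q³)³ gives running coefficients 1,1,1,4,4,4,6,6,6,4,4,4,1,1,1,0,0 for degrees 0…16.
Finally multiplying by (1 - q⁴ + q⁶), the product of all factors after the first has coefficients 1,1,1,4,3,3,6,3,3,4,2,2,1,3,3,0,3 for degrees 0…16.
[q¹⁶] = 2·3 − 2·0 + 3·3 + 1·3 = 18.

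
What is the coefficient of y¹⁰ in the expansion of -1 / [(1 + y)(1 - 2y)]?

-683

Partial fractions give a closed form: a_n = (-1/3)·(-1)^n + (-2/3)·2^n.
At n = 10: a_10 = -683.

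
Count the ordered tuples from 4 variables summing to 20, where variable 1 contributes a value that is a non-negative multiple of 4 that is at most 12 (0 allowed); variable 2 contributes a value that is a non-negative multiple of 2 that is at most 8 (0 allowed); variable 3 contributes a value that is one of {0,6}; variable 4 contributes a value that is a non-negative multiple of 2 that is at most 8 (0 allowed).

21

The generating function for the choices is (1 + q^4 + q^8 + q^12)·(1 + q^2 + q^4 + q^6 + q^8)·(1 + q^6)·(1 + q^2 + q^4 + q^6 + q^8); the count is [q^20].
(1 + q^4 + q^8 + q^12) has coefficients 1,0,0,0,1,0,0,0,1,0,0,0,1 for degrees 0…12.
(1 + q^2 + q^4 + q^6 + q^8) has coefficients 1,0,1,0,1,0,1,0,1,0,0,0,0,0,0,0,0,0,0,0,0 for degrees 0…20.
Multiplying by (1 + q^6) gives running coefficients 1,0,1,0,1,0,2,0,2,0,1,0,1,0,1,0,0,0,0,0,0 for degrees 0…20.
Finally multiplying by (1 + q^2 + q^4 + q^6 + q^8), the product of all factors after the first has coefficients 1,0,2,0,3,0,5,0,7,0,7,0,7,0,7,0,5,0,3,0,2 for degrees 0…20.
[q^20] = 1·2 + 1·5 + 1·7 + 1·7 = 21.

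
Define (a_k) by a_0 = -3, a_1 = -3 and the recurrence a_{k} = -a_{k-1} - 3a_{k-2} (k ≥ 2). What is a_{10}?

The ordinary generating function has denominator 1 + x + 3x^2.
Iterating the recurrence: a_0,…,a_{10} = -3, -3, 12, -3, -33, 42, 57, -183, 12, 537, -573.

-573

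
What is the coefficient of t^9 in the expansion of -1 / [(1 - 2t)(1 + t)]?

Partial fractions give a closed form: a_n = (-2/3)·2^n + (-1/3)·(-1)^n.
At n = 9: a_9 = -341.

-341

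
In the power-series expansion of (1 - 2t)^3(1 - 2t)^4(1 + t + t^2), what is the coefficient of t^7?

-352

(1 - 2t)^3 has coefficients 1,-6,12,-8 for degrees 0…3.
(1 - 2t)^4 has coefficients 1,-8,24,-32,16,0,0,0 for degrees 0…7.
Finally multiplying by (1 + t + t^2), the product of all factors after the first has coefficients 1,-7,17,-16,8,-16,16,0 for degrees 0…7.
[t^7] = 1·0 − 6·16 + 12·(-16) − 8·8 = -352.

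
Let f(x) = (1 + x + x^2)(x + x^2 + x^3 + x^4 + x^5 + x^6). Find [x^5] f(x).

(1 + x + x^2) has coefficients 1,1,1 for degrees 0…2.
(x + x^2 + x^3 + x^4 + x^5 + x^6) has coefficients 0,1,1,1,1,1 for degrees 0…5.
[x^5] = 1·1 + 1·1 + 1·1 = 3.

3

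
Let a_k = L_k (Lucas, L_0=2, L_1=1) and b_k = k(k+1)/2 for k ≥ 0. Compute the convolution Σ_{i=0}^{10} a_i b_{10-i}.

1258

This is [x^10] in the product of the two ordinary generating functions.
Σ = 2·55 + 1·45 + 3·36 + 4·28 + 7·21 + 11·15 + 18·10 + 29·6 + 47·3 + 76·1 + 123·0 = 1258.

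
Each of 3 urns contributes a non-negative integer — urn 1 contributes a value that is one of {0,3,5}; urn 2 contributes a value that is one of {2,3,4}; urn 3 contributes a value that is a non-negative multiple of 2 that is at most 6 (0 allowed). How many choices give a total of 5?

The generating function for the choices is (1 + q^3 + q^5)·(q^2 + q^3 + q^4)·(1 + q^2 + q^4 + q^6); the count is [q^5].
(1 + q^3 + q^5) has coefficients 1,0,0,1,0,1 for degrees 0…5.
(q^2 + q^3 + q^4) has coefficients 0,0,1,1,1,0 for degrees 0…5.
Finally multiplying by (1 + q^2 + q^4 + q^6), the product of all factors after the first has coefficients 0,0,1,1,2,1 for degrees 0…5.
[q^5] = 1·1 + 1·1 + 1·0 = 2.

2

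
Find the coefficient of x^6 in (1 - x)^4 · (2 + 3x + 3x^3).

(1 - x)^4 has coefficients 1,-4,6,-4,1 for degrees 0…4.
(2 + 3x + 3x^3) has coefficients 2,3,0,3,0,0,0 for degrees 0…6.
[x^6] = 1·0 − 4·0 + 6·0 − 4·3 + 1·0 = -12.

-12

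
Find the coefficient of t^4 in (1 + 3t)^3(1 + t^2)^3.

(1 + 3t)^3 has coefficients 1,9,27,27 for degrees 0…3.
(1 + t^2)^3 has coefficients 1,0,3,0,3 for degrees 0…4.
[t^4] = 1·3 + 9·0 + 27·3 + 27·0 = 84.

84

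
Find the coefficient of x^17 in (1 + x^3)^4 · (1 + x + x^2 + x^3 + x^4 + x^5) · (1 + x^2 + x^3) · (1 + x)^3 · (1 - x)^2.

6

(1 + x^3)^4 has coefficients 1,0,0,4,0,0,6,0,0,4,0,0,1 for degrees 0…12.
(1 + x + x^2 + x^3 + x^4 + x^5) has coefficients 1,1,1,1,1,1,0,0,0,0,0,0,0,0,0,0,0,0 for degrees 0…17.
Multiplying by (1 + x^2 + x^3) gives running coefficients 1,1,2,3,3,3,2,2,1,0,0,0,0,0,0,0,0,0 for degrees 0…17.
Multiplying by (1 + x)^3 gives running coefficients 1,4,8,13,19,23,23,20,16,11,5,1,0,0,0,0,0,0 for degrees 0…17.
Finally multiplying by (1 - x)^2, the product of all factors after the first has coefficients 1,2,1,1,1,-2,-4,-3,-1,-1,-1,2,3,1,0,0,0,0 for degrees 0…17.
[x^17] = 1·0 + 4·0 + 6·2 + 4·(-1) + 1·(-2) = 6.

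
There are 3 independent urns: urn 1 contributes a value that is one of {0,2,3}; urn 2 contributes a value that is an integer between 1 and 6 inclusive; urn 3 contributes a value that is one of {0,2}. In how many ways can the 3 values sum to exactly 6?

6

The generating function for the choices is (1 + z² + z³)·(z + z² + z³ + z⁴ + z⁵ + z⁶)·(1 + z²); the count is [z⁶].
(1 + z² + z³) has coefficients 1,0,1,1 for degrees 0…3.
(z + z² + z³ + z⁴ + z⁵ + z⁶) has coefficients 0,1,1,1,1,1,1 for degrees 0…6.
Finally multiplying by (1 + z²), the product of all factors after the first has coefficients 0,1,1,2,2,2,2 for degrees 0…6.
[z⁶] = 1·2 + 1·2 + 1·2 = 6.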